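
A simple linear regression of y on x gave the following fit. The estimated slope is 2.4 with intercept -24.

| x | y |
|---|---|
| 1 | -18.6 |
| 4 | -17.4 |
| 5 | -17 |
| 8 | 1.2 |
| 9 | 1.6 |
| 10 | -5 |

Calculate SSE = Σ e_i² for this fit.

SSE = 120

x=1: ŷ = -24 + 2.4·1 = -21.6; e = -18.6 − (-21.6) = 3
x=4: ŷ = -24 + 2.4·4 = -14.4; e = -17.4 − (-14.4) = -3
x=5: ŷ = -24 + 2.4·5 = -12; e = -17 − (-12) = -5
x=8: ŷ = -24 + 2.4·8 = -4.8; e = 1.2 − (-4.8) = 6
x=9: ŷ = -24 + 2.4·9 = -2.4; e = 1.6 − (-2.4) = 4
x=10: ŷ = -24 + 2.4·10 = 0; e = -5 − 0 = -5
SSE = 9 + 9 + 25 + 36 + 16 + 25 = 120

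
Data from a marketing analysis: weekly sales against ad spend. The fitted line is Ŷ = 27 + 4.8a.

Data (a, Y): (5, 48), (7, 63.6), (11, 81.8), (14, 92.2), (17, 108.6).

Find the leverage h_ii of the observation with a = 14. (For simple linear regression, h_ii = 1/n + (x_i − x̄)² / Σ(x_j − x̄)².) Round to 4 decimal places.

h = 0.3058

ā = (5 + 7 + 11 + 14 + 17)/5 = 10.8
Σ(a − ā)² = 33.64 + 14.44 + 0.04 + 10.24 + 38.44 = 96.8
h = 1/5 + (3.2)²/96.8 = 0.2 + 0.105785 = 0.3058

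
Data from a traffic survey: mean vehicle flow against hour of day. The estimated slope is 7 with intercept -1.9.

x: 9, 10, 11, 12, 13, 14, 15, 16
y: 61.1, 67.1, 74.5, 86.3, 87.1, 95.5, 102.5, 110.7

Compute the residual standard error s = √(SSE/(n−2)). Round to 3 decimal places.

s = 2.003

x=9: ŷ = -1.9 + 7·9 = 61.1; e = 61.1 − 61.1 = 0
x=10: ŷ = -1.9 + 7·10 = 68.1; e = 67.1 − 68.1 = -1
x=11: ŷ = -1.9 + 7·11 = 75.1; e = 74.5 − 75.1 = -0.6
x=12: ŷ = -1.9 + 7·12 = 82.1; e = 86.3 − 82.1 = 4.2
x=13: ŷ = -1.9 + 7·13 = 89.1; e = 87.1 − 89.1 = -2
x=14: ŷ = -1.9 + 7·14 = 96.1; e = 95.5 − 96.1 = -0.6
x=15: ŷ = -1.9 + 7·15 = 103.1; e = 102.5 − 103.1 = -0.6
x=16: ŷ = -1.9 + 7·16 = 110.1; e = 110.7 − 110.1 = 0.6
SSE = 0 + 1 + 0.36 + 17.64 + 4 + 0.36 + 0.36 + 0.36 = 24.08
s = √(24.08/6) = √4.01333 ≈ 2.003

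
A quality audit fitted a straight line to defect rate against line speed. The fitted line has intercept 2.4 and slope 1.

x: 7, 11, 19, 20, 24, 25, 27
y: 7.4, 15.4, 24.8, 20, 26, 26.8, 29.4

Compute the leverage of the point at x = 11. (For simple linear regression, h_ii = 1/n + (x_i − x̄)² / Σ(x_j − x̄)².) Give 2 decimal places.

h = 0.33

x̄ = (7 + 11 + 19 + 20 + 24 + 25 + 27)/7 = 19
Σ(x − x̄)² = 144 + 64 + 0 + 1 + 25 + 36 + 64 = 334
h = 1/7 + (-8)²/334 = 0.142857 + 0.191617 = 0.33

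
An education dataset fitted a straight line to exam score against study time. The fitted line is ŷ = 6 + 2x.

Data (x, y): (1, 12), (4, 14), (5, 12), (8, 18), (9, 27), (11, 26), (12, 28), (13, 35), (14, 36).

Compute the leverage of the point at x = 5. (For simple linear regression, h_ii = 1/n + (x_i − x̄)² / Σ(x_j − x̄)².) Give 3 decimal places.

x̄ = (1 + 4 + 5 + 8 + 9 + 11 + 12 + 13 + 14)/9 = 8.55556
Σ(x − x̄)² = 57.0864 + 20.7531 + 12.642 + 0.308642 + 0.197531 + 5.97531 + 11.8642 + 19.7531 + 29.642 = 158.222
h = 1/9 + (-3.55556)²/158.222 = 0.111111 + 0.0799001 = 0.191

h = 0.191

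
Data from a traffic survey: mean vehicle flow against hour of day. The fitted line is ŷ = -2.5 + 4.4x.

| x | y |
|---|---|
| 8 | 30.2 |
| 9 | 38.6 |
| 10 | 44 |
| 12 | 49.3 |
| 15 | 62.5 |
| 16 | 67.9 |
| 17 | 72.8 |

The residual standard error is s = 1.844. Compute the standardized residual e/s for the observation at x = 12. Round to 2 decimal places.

ŷ = -2.5 + 4.4·12 = 50.3
e = 49.3 − 50.3 = -1
e/s = -1 / 1.844 = -0.54

-0.54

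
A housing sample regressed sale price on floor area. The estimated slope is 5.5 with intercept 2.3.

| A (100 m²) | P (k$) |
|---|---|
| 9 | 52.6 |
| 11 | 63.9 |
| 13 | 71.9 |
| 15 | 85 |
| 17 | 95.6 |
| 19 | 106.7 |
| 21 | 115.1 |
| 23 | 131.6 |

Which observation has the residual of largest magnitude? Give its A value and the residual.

A = 23, e = 2.8

A=9: ŷ = 2.3 + 5.5·9 = 51.8; e = 52.6 − 51.8 = 0.8
A=11: ŷ = 2.3 + 5.5·11 = 62.8; e = 63.9 − 62.8 = 1.1
A=13: ŷ = 2.3 + 5.5·13 = 73.8; e = 71.9 − 73.8 = -1.9
A=15: ŷ = 2.3 + 5.5·15 = 84.8; e = 85 − 84.8 = 0.2
A=17: ŷ = 2.3 + 5.5·17 = 95.8; e = 95.6 − 95.8 = -0.2
A=19: ŷ = 2.3 + 5.5·19 = 106.8; e = 106.7 − 106.8 = -0.1
A=21: ŷ = 2.3 + 5.5·21 = 117.8; e = 115.1 − 117.8 = -2.7
A=23: ŷ = 2.3 + 5.5·23 = 128.8; e = 131.6 − 128.8 = 2.8
Largest |e| is 2.8 at A = 23, residual 2.8.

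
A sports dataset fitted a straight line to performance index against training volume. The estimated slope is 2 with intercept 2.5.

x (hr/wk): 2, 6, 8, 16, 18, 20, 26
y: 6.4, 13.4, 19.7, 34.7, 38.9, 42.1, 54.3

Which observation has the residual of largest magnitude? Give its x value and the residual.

x = 8, r = 1.2

x=2: ŷ = 2.5 + 2·2 = 6.5; r = 6.4 − 6.5 = -0.1
x=6: ŷ = 2.5 + 2·6 = 14.5; r = 13.4 − 14.5 = -1.1
x=8: ŷ = 2.5 + 2·8 = 18.5; r = 19.7 − 18.5 = 1.2
x=16: ŷ = 2.5 + 2·16 = 34.5; r = 34.7 − 34.5 = 0.2
x=18: ŷ = 2.5 + 2·18 = 38.5; r = 38.9 − 38.5 = 0.4
x=20: ŷ = 2.5 + 2·20 = 42.5; r = 42.1 − 42.5 = -0.4
x=26: ŷ = 2.5 + 2·26 = 54.5; r = 54.3 − 54.5 = -0.2
Largest |r| is 1.2 at x = 8, residual 1.2.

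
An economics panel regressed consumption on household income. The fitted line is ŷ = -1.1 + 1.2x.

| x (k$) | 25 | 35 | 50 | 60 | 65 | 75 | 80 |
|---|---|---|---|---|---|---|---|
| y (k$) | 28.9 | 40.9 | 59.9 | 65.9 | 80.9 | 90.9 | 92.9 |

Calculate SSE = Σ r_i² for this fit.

SSE = 50

x=25: ŷ = -1.1 + 1.2·25 = 28.9; r = 28.9 − 28.9 = 0
x=35: ŷ = -1.1 + 1.2·35 = 40.9; r = 40.9 − 40.9 = 0
x=50: ŷ = -1.1 + 1.2·50 = 58.9; r = 59.9 − 58.9 = 1
x=60: ŷ = -1.1 + 1.2·60 = 70.9; r = 65.9 − 70.9 = -5
x=65: ŷ = -1.1 + 1.2·65 = 76.9; r = 80.9 − 76.9 = 4
x=75: ŷ = -1.1 + 1.2·75 = 88.9; r = 90.9 − 88.9 = 2
x=80: ŷ = -1.1 + 1.2·80 = 94.9; r = 92.9 − 94.9 = -2
SSE = 0 + 0 + 1 + 25 + 16 + 4 + 4 = 50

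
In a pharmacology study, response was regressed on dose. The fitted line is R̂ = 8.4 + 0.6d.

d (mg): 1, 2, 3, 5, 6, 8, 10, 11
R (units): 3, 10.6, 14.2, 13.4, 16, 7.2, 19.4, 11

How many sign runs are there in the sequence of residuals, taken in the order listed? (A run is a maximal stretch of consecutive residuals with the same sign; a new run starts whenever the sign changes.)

d=1: R̂ = 8.4 + 0.6·1 = 9; e = 3 − 9 = -6
d=2: R̂ = 8.4 + 0.6·2 = 9.6; e = 10.6 − 9.6 = 1
d=3: R̂ = 8.4 + 0.6·3 = 10.2; e = 14.2 − 10.2 = 4
d=5: R̂ = 8.4 + 0.6·5 = 11.4; e = 13.4 − 11.4 = 2
d=6: R̂ = 8.4 + 0.6·6 = 12; e = 16 − 12 = 4
d=8: R̂ = 8.4 + 0.6·8 = 13.2; e = 7.2 − 13.2 = -6
d=10: R̂ = 8.4 + 0.6·10 = 14.4; e = 19.4 − 14.4 = 5
d=11: R̂ = 8.4 + 0.6·11 = 15; e = 11 − 15 = -4
Signs: − + + + + − + −
Runs: −×1, +×4, −×1, +×1, −×1 → 5

5 runs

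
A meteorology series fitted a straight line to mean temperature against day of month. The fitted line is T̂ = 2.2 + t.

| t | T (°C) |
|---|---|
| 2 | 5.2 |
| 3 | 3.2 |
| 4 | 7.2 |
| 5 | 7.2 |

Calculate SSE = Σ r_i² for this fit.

SSE = 6

t=2: T̂ = 2.2 + 2 = 4.2; r = 5.2 − 4.2 = 1
t=3: T̂ = 2.2 + 3 = 5.2; r = 3.2 − 5.2 = -2
t=4: T̂ = 2.2 + 4 = 6.2; r = 7.2 − 6.2 = 1
t=5: T̂ = 2.2 + 5 = 7.2; r = 7.2 − 7.2 = 0
SSE = 1 + 4 + 1 + 0 = 6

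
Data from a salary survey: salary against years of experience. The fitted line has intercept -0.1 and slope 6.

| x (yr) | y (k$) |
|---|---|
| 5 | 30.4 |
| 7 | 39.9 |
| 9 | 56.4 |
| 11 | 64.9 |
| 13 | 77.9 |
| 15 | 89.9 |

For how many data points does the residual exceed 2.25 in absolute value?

1

x=5: ŷ = -0.1 + 6·5 = 29.9; e = 30.4 − 29.9 = 0.5
x=7: ŷ = -0.1 + 6·7 = 41.9; e = 39.9 − 41.9 = -2
x=9: ŷ = -0.1 + 6·9 = 53.9; e = 56.4 − 53.9 = 2.5
x=11: ŷ = -0.1 + 6·11 = 65.9; e = 64.9 − 65.9 = -1
x=13: ŷ = -0.1 + 6·13 = 77.9; e = 77.9 − 77.9 = 0
x=15: ŷ = -0.1 + 6·15 = 89.9; e = 89.9 − 89.9 = 0
|e| > 2.25: x=9 (|e|=2.5) → 1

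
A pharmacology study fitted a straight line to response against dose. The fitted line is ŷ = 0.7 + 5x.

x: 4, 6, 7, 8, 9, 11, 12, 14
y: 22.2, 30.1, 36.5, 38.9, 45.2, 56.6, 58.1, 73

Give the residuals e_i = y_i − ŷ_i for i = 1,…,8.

1.5, -0.6, 0.8, -1.8, -0.5, 0.9, -2.6, 2.3

x=4: ŷ = 0.7 + 5·4 = 20.7; e = 22.2 − 20.7 = 1.5
x=6: ŷ = 0.7 + 5·6 = 30.7; e = 30.1 − 30.7 = -0.6
x=7: ŷ = 0.7 + 5·7 = 35.7; e = 36.5 − 35.7 = 0.8
x=8: ŷ = 0.7 + 5·8 = 40.7; e = 38.9 − 40.7 = -1.8
x=9: ŷ = 0.7 + 5·9 = 45.7; e = 45.2 − 45.7 = -0.5
x=11: ŷ = 0.7 + 5·11 = 55.7; e = 56.6 − 55.7 = 0.9
x=12: ŷ = 0.7 + 5·12 = 60.7; e = 58.1 − 60.7 = -2.6
x=14: ŷ = 0.7 + 5·14 = 70.7; e = 73 − 70.7 = 2.3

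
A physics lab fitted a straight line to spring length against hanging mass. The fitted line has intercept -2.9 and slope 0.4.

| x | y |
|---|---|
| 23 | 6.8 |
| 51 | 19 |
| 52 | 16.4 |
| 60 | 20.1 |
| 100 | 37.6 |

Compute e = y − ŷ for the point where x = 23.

e = 0.5

ŷ = -2.9 + 0.4·23 = 6.3
e = 6.8 − 6.3 = 0.5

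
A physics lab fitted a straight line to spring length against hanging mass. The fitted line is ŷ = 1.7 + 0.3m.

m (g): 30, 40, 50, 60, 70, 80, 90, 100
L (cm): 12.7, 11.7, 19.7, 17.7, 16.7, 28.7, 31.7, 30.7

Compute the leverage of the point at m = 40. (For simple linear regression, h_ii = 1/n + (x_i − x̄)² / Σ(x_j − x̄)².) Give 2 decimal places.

h = 0.27

m̄ = (30 + 40 + 50 + 60 + 70 + 80 + 90 + 100)/8 = 65
Σ(m − m̄)² = 1225 + 625 + 225 + 25 + 25 + 225 + 625 + 1225 = 4200
h = 1/8 + (-25)²/4200 = 0.125 + 0.14881 = 0.27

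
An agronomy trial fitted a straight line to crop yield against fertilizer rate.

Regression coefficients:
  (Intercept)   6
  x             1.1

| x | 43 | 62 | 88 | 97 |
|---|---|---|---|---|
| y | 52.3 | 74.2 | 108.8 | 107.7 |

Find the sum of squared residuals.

x=43: ŷ = 6 + 1.1·43 = 53.3; e = 52.3 − 53.3 = -1
x=62: ŷ = 6 + 1.1·62 = 74.2; e = 74.2 − 74.2 = 0
x=88: ŷ = 6 + 1.1·88 = 102.8; e = 108.8 − 102.8 = 6
x=97: ŷ = 6 + 1.1·97 = 112.7; e = 107.7 − 112.7 = -5
SSE = 1 + 0 + 36 + 25 = 62

SSE = 62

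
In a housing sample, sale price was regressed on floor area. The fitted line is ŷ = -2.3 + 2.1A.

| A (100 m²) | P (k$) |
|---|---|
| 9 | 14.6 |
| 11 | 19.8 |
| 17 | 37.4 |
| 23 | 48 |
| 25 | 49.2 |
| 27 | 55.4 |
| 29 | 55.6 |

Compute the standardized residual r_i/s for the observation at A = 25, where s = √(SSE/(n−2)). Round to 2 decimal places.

A=9: ŷ = -2.3 + 2.1·9 = 16.6; r = 14.6 − 16.6 = -2
A=11: ŷ = -2.3 + 2.1·11 = 20.8; r = 19.8 − 20.8 = -1
A=17: ŷ = -2.3 + 2.1·17 = 33.4; r = 37.4 − 33.4 = 4
A=23: ŷ = -2.3 + 2.1·23 = 46; r = 48 − 46 = 2
A=25: ŷ = -2.3 + 2.1·25 = 50.2; r = 49.2 − 50.2 = -1
A=27: ŷ = -2.3 + 2.1·27 = 54.4; r = 55.4 − 54.4 = 1
A=29: ŷ = -2.3 + 2.1·29 = 58.6; r = 55.6 − 58.6 = -3
SSE = 4 + 1 + 16 + 4 + 1 + 1 + 9 = 36
s = √(36/5) = 2.68328
r/s = -1 / 2.68328 = -0.37

-0.37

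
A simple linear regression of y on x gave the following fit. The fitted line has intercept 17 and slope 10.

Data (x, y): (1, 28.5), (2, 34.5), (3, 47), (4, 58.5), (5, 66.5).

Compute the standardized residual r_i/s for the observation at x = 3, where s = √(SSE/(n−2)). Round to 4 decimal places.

0.0000

x=1: ŷ = 17 + 10·1 = 27; r = 28.5 − 27 = 1.5
x=2: ŷ = 17 + 10·2 = 37; r = 34.5 − 37 = -2.5
x=3: ŷ = 17 + 10·3 = 47; r = 47 − 47 = 0
x=4: ŷ = 17 + 10·4 = 57; r = 58.5 − 57 = 1.5
x=5: ŷ = 17 + 10·5 = 67; r = 66.5 − 67 = -0.5
SSE = 2.25 + 6.25 + 0 + 2.25 + 0.25 = 11
s = √(11/3) = 1.91485
r/s = 0 / 1.91485 = 0.0000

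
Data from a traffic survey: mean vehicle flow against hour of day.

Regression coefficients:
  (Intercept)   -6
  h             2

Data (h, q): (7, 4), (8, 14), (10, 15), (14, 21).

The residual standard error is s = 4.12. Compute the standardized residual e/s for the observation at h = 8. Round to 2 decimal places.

0.97

ŷ = -6 + 2·8 = 10
e = 14 − 10 = 4
e/s = 4 / 4.12 = 0.97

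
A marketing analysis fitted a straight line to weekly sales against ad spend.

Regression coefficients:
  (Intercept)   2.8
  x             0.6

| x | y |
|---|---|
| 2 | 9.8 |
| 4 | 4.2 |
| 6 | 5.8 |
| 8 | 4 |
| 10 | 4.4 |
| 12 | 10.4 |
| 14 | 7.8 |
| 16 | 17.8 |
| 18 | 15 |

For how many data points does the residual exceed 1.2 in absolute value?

x=2: ŷ = 2.8 + 0.6·2 = 4; r = 9.8 − 4 = 5.8
x=4: ŷ = 2.8 + 0.6·4 = 5.2; r = 4.2 − 5.2 = -1
x=6: ŷ = 2.8 + 0.6·6 = 6.4; r = 5.8 − 6.4 = -0.6
x=8: ŷ = 2.8 + 0.6·8 = 7.6; r = 4 − 7.6 = -3.6
x=10: ŷ = 2.8 + 0.6·10 = 8.8; r = 4.4 − 8.8 = -4.4
x=12: ŷ = 2.8 + 0.6·12 = 10; r = 10.4 − 10 = 0.4
x=14: ŷ = 2.8 + 0.6·14 = 11.2; r = 7.8 − 11.2 = -3.4
x=16: ŷ = 2.8 + 0.6·16 = 12.4; r = 17.8 − 12.4 = 5.4
x=18: ŷ = 2.8 + 0.6·18 = 13.6; r = 15 − 13.6 = 1.4
|r| > 1.2: x=2 (|r|=5.8), x=8 (|r|=3.6), x=10 (|r|=4.4), x=14 (|r|=3.4), x=16 (|r|=5.4), x=18 (|r|=1.4) → 6

6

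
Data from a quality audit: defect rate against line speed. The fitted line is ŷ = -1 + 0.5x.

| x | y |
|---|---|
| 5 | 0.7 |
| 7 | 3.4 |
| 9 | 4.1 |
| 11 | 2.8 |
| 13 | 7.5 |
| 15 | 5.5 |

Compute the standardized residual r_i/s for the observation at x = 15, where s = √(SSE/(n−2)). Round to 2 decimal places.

x=5: ŷ = -1 + 0.5·5 = 1.5; r = 0.7 − 1.5 = -0.8
x=7: ŷ = -1 + 0.5·7 = 2.5; r = 3.4 − 2.5 = 0.9
x=9: ŷ = -1 + 0.5·9 = 3.5; r = 4.1 − 3.5 = 0.6
x=11: ŷ = -1 + 0.5·11 = 4.5; r = 2.8 − 4.5 = -1.7
x=13: ŷ = -1 + 0.5·13 = 5.5; r = 7.5 − 5.5 = 2
x=15: ŷ = -1 + 0.5·15 = 6.5; r = 5.5 − 6.5 = -1
SSE = 0.64 + 0.81 + 0.36 + 2.89 + 4 + 1 = 9.7
s = √(9.7/4) = 1.55724
r/s = -1 / 1.55724 = -0.64

-0.64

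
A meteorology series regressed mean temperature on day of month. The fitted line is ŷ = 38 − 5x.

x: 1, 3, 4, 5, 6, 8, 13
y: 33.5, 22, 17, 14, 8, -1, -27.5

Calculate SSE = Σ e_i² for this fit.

SSE = 4.5

x=1: ŷ = 38 − 5·1 = 33; e = 33.5 − 33 = 0.5
x=3: ŷ = 38 − 5·3 = 23; e = 22 − 23 = -1
x=4: ŷ = 38 − 5·4 = 18; e = 17 − 18 = -1
x=5: ŷ = 38 − 5·5 = 13; e = 14 − 13 = 1
x=6: ŷ = 38 − 5·6 = 8; e = 8 − 8 = 0
x=8: ŷ = 38 − 5·8 = -2; e = -1 − (-2) = 1
x=13: ŷ = 38 − 5·13 = -27; e = -27.5 − (-27) = -0.5
SSE = 0.25 + 1 + 1 + 1 + 0 + 1 + 0.25 = 4.5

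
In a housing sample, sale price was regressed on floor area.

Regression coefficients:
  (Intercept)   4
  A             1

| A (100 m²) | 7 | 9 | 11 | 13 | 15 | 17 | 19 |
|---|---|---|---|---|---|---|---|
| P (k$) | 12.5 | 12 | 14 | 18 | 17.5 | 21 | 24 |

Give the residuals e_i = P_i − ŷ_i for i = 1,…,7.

A=7: ŷ = 4 + 7 = 11; e = 12.5 − 11 = 1.5
A=9: ŷ = 4 + 9 = 13; e = 12 − 13 = -1
A=11: ŷ = 4 + 11 = 15; e = 14 − 15 = -1
A=13: ŷ = 4 + 13 = 17; e = 18 − 17 = 1
A=15: ŷ = 4 + 15 = 19; e = 17.5 − 19 = -1.5
A=17: ŷ = 4 + 17 = 21; e = 21 − 21 = 0
A=19: ŷ = 4 + 19 = 23; e = 24 − 23 = 1

1.5, -1, -1, 1, -1.5, 0, 1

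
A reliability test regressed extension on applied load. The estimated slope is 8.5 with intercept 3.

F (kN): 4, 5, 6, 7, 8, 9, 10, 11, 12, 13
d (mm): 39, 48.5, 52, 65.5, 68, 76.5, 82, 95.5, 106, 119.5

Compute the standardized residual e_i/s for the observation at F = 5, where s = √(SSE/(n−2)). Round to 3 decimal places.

0.781

F=4: ŷ = 3 + 8.5·4 = 37; e = 39 − 37 = 2
F=5: ŷ = 3 + 8.5·5 = 45.5; e = 48.5 − 45.5 = 3
F=6: ŷ = 3 + 8.5·6 = 54; e = 52 − 54 = -2
F=7: ŷ = 3 + 8.5·7 = 62.5; e = 65.5 − 62.5 = 3
F=8: ŷ = 3 + 8.5·8 = 71; e = 68 − 71 = -3
F=9: ŷ = 3 + 8.5·9 = 79.5; e = 76.5 − 79.5 = -3
F=10: ŷ = 3 + 8.5·10 = 88; e = 82 − 88 = -6
F=11: ŷ = 3 + 8.5·11 = 96.5; e = 95.5 − 96.5 = -1
F=12: ŷ = 3 + 8.5·12 = 105; e = 106 − 105 = 1
F=13: ŷ = 3 + 8.5·13 = 113.5; e = 119.5 − 113.5 = 6
SSE = 4 + 9 + 4 + 9 + 9 + 9 + 36 + 1 + 1 + 36 = 118
s = √(118/8) = 3.84057
e/s = 3 / 3.84057 = 0.781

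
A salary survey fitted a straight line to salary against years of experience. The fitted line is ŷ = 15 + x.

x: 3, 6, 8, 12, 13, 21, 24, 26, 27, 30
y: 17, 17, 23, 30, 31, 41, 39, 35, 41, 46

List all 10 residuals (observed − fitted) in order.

x=3: ŷ = 15 + 3 = 18; r = 17 − 18 = -1
x=6: ŷ = 15 + 6 = 21; r = 17 − 21 = -4
x=8: ŷ = 15 + 8 = 23; r = 23 − 23 = 0
x=12: ŷ = 15 + 12 = 27; r = 30 − 27 = 3
x=13: ŷ = 15 + 13 = 28; r = 31 − 28 = 3
x=21: ŷ = 15 + 21 = 36; r = 41 − 36 = 5
x=24: ŷ = 15 + 24 = 39; r = 39 − 39 = 0
x=26: ŷ = 15 + 26 = 41; r = 35 − 41 = -6
x=27: ŷ = 15 + 27 = 42; r = 41 − 42 = -1
x=30: ŷ = 15 + 30 = 45; r = 46 − 45 = 1

-1, -4, 0, 3, 3, 5, 0, -6, -1, 1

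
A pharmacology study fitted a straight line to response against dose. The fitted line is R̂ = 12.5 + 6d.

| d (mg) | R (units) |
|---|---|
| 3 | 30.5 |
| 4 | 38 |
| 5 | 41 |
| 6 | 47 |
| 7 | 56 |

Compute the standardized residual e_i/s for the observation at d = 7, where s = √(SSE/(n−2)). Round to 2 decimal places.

0.87

d=3: R̂ = 12.5 + 6·3 = 30.5; e = 30.5 − 30.5 = 0
d=4: R̂ = 12.5 + 6·4 = 36.5; e = 38 − 36.5 = 1.5
d=5: R̂ = 12.5 + 6·5 = 42.5; e = 41 − 42.5 = -1.5
d=6: R̂ = 12.5 + 6·6 = 48.5; e = 47 − 48.5 = -1.5
d=7: R̂ = 12.5 + 6·7 = 54.5; e = 56 − 54.5 = 1.5
SSE = 0 + 2.25 + 2.25 + 2.25 + 2.25 = 9
s = √(9/3) = 1.73205
e/s = 1.5 / 1.73205 = 0.87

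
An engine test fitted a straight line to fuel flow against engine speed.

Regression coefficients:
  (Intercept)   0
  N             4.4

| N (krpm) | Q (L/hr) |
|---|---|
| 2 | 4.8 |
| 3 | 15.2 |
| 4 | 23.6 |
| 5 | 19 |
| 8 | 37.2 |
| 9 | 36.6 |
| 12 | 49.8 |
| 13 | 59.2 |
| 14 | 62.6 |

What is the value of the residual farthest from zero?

N=2: ŷ = 4.4·2 = 8.8; e = 4.8 − 8.8 = -4
N=3: ŷ = 4.4·3 = 13.2; e = 15.2 − 13.2 = 2
N=4: ŷ = 4.4·4 = 17.6; e = 23.6 − 17.6 = 6
N=5: ŷ = 4.4·5 = 22; e = 19 − 22 = -3
N=8: ŷ = 4.4·8 = 35.2; e = 37.2 − 35.2 = 2
N=9: ŷ = 4.4·9 = 39.6; e = 36.6 − 39.6 = -3
N=12: ŷ = 4.4·12 = 52.8; e = 49.8 − 52.8 = -3
N=13: ŷ = 4.4·13 = 57.2; e = 59.2 − 57.2 = 2
N=14: ŷ = 4.4·14 = 61.6; e = 62.6 − 61.6 = 1
Largest |e| is 6 at N = 4, residual 6.

e = 6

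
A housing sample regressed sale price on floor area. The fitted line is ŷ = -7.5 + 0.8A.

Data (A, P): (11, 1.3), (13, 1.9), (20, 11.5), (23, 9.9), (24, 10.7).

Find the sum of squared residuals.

SSE = 12

A=11: ŷ = -7.5 + 0.8·11 = 1.3; r = 1.3 − 1.3 = 0
A=13: ŷ = -7.5 + 0.8·13 = 2.9; r = 1.9 − 2.9 = -1
A=20: ŷ = -7.5 + 0.8·20 = 8.5; r = 11.5 − 8.5 = 3
A=23: ŷ = -7.5 + 0.8·23 = 10.9; r = 9.9 − 10.9 = -1
A=24: ŷ = -7.5 + 0.8·24 = 11.7; r = 10.7 − 11.7 = -1
SSE = 0 + 1 + 9 + 1 + 1 = 12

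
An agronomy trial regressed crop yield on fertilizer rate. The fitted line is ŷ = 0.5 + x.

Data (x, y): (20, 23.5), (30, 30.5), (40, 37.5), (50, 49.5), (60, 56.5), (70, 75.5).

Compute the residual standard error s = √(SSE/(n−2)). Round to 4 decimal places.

s = 3.8730

x=20: ŷ = 0.5 + 20 = 20.5; e = 23.5 − 20.5 = 3
x=30: ŷ = 0.5 + 30 = 30.5; e = 30.5 − 30.5 = 0
x=40: ŷ = 0.5 + 40 = 40.5; e = 37.5 − 40.5 = -3
x=50: ŷ = 0.5 + 50 = 50.5; e = 49.5 − 50.5 = -1
x=60: ŷ = 0.5 + 60 = 60.5; e = 56.5 − 60.5 = -4
x=70: ŷ = 0.5 + 70 = 70.5; e = 75.5 − 70.5 = 5
SSE = 9 + 0 + 9 + 1 + 16 + 25 = 60
s = √(60/4) = √15 ≈ 3.8730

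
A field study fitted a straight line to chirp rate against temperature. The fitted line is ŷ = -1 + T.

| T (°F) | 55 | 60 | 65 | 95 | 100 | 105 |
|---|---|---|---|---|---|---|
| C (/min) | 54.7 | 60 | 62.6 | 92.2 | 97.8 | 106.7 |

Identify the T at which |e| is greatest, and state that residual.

T=55: ŷ = -1 + 55 = 54; e = 54.7 − 54 = 0.7
T=60: ŷ = -1 + 60 = 59; e = 60 − 59 = 1
T=65: ŷ = -1 + 65 = 64; e = 62.6 − 64 = -1.4
T=95: ŷ = -1 + 95 = 94; e = 92.2 − 94 = -1.8
T=100: ŷ = -1 + 100 = 99; e = 97.8 − 99 = -1.2
T=105: ŷ = -1 + 105 = 104; e = 106.7 − 104 = 2.7
Largest |e| is 2.7 at T = 105, residual 2.7.

T = 105, e = 2.7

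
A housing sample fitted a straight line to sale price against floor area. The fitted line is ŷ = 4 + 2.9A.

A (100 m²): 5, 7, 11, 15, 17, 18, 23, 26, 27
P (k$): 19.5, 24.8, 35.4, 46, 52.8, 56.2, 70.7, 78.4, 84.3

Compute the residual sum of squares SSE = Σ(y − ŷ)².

SSE = 9

A=5: ŷ = 4 + 2.9·5 = 18.5; e = 19.5 − 18.5 = 1
A=7: ŷ = 4 + 2.9·7 = 24.3; e = 24.8 − 24.3 = 0.5
A=11: ŷ = 4 + 2.9·11 = 35.9; e = 35.4 − 35.9 = -0.5
A=15: ŷ = 4 + 2.9·15 = 47.5; e = 46 − 47.5 = -1.5
A=17: ŷ = 4 + 2.9·17 = 53.3; e = 52.8 − 53.3 = -0.5
A=18: ŷ = 4 + 2.9·18 = 56.2; e = 56.2 − 56.2 = 0
A=23: ŷ = 4 + 2.9·23 = 70.7; e = 70.7 − 70.7 = 0
A=26: ŷ = 4 + 2.9·26 = 79.4; e = 78.4 − 79.4 = -1
A=27: ŷ = 4 + 2.9·27 = 82.3; e = 84.3 − 82.3 = 2
SSE = 1 + 0.25 + 0.25 + 2.25 + 0.25 + 0 + 0 + 1 + 4 = 9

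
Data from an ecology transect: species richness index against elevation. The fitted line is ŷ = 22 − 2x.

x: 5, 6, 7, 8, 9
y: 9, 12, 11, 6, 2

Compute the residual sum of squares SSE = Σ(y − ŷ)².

x=5: ŷ = 22 − 2·5 = 12; r = 9 − 12 = -3
x=6: ŷ = 22 − 2·6 = 10; r = 12 − 10 = 2
x=7: ŷ = 22 − 2·7 = 8; r = 11 − 8 = 3
x=8: ŷ = 22 − 2·8 = 6; r = 6 − 6 = 0
x=9: ŷ = 22 − 2·9 = 4; r = 2 − 4 = -2
SSE = 9 + 4 + 9 + 0 + 4 = 26

SSE = 26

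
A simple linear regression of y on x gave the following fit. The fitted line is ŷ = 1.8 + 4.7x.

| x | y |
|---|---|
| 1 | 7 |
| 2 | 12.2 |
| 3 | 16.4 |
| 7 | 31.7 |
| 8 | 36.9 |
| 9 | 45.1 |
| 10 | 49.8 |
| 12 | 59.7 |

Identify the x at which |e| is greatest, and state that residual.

x = 7, e = -3

x=1: ŷ = 1.8 + 4.7·1 = 6.5; e = 7 − 6.5 = 0.5
x=2: ŷ = 1.8 + 4.7·2 = 11.2; e = 12.2 − 11.2 = 1
x=3: ŷ = 1.8 + 4.7·3 = 15.9; e = 16.4 − 15.9 = 0.5
x=7: ŷ = 1.8 + 4.7·7 = 34.7; e = 31.7 − 34.7 = -3
x=8: ŷ = 1.8 + 4.7·8 = 39.4; e = 36.9 − 39.4 = -2.5
x=9: ŷ = 1.8 + 4.7·9 = 44.1; e = 45.1 − 44.1 = 1
x=10: ŷ = 1.8 + 4.7·10 = 48.8; e = 49.8 − 48.8 = 1
x=12: ŷ = 1.8 + 4.7·12 = 58.2; e = 59.7 − 58.2 = 1.5
Largest |e| is 3 at x = 7, residual -3.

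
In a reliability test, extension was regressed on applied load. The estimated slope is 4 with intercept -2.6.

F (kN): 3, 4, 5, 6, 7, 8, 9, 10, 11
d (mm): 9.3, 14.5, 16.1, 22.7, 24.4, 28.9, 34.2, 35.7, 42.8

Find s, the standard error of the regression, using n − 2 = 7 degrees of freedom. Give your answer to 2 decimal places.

s = 1.27

F=3: ŷ = -2.6 + 4·3 = 9.4; e = 9.3 − 9.4 = -0.1
F=4: ŷ = -2.6 + 4·4 = 13.4; e = 14.5 − 13.4 = 1.1
F=5: ŷ = -2.6 + 4·5 = 17.4; e = 16.1 − 17.4 = -1.3
F=6: ŷ = -2.6 + 4·6 = 21.4; e = 22.7 − 21.4 = 1.3
F=7: ŷ = -2.6 + 4·7 = 25.4; e = 24.4 − 25.4 = -1
F=8: ŷ = -2.6 + 4·8 = 29.4; e = 28.9 − 29.4 = -0.5
F=9: ŷ = -2.6 + 4·9 = 33.4; e = 34.2 − 33.4 = 0.8
F=10: ŷ = -2.6 + 4·10 = 37.4; e = 35.7 − 37.4 = -1.7
F=11: ŷ = -2.6 + 4·11 = 41.4; e = 42.8 − 41.4 = 1.4
SSE = 0.01 + 1.21 + 1.69 + 1.69 + 1 + 0.25 + 0.64 + 2.89 + 1.96 = 11.34
s = √(11.34/7) = √1.62 ≈ 1.27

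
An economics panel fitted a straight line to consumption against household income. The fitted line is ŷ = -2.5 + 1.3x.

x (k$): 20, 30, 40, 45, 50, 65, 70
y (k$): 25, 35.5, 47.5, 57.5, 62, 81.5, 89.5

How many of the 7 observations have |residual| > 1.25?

x=20: ŷ = -2.5 + 1.3·20 = 23.5; r = 25 − 23.5 = 1.5
x=30: ŷ = -2.5 + 1.3·30 = 36.5; r = 35.5 − 36.5 = -1
x=40: ŷ = -2.5 + 1.3·40 = 49.5; r = 47.5 − 49.5 = -2
x=45: ŷ = -2.5 + 1.3·45 = 56; r = 57.5 − 56 = 1.5
x=50: ŷ = -2.5 + 1.3·50 = 62.5; r = 62 − 62.5 = -0.5
x=65: ŷ = -2.5 + 1.3·65 = 82; r = 81.5 − 82 = -0.5
x=70: ŷ = -2.5 + 1.3·70 = 88.5; r = 89.5 − 88.5 = 1
|r| > 1.25: x=20 (|r|=1.5), x=40 (|r|=2), x=45 (|r|=1.5) → 3

3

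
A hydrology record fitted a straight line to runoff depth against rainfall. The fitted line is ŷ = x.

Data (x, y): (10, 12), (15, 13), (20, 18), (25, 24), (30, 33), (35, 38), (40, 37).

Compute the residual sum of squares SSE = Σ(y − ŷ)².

x=10: ŷ = 10 = 10; e = 12 − 10 = 2
x=15: ŷ = 15 = 15; e = 13 − 15 = -2
x=20: ŷ = 20 = 20; e = 18 − 20 = -2
x=25: ŷ = 25 = 25; e = 24 − 25 = -1
x=30: ŷ = 30 = 30; e = 33 − 30 = 3
x=35: ŷ = 35 = 35; e = 38 − 35 = 3
x=40: ŷ = 40 = 40; e = 37 − 40 = -3
SSE = 4 + 4 + 4 + 1 + 9 + 9 + 9 = 40

SSE = 40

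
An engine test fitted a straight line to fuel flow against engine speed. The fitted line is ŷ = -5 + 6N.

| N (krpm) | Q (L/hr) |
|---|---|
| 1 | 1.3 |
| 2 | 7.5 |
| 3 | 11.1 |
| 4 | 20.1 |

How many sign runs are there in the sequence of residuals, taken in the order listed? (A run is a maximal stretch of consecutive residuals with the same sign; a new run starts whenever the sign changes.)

N=1: ŷ = -5 + 6·1 = 1; e = 1.3 − 1 = 0.3
N=2: ŷ = -5 + 6·2 = 7; e = 7.5 − 7 = 0.5
N=3: ŷ = -5 + 6·3 = 13; e = 11.1 − 13 = -1.9
N=4: ŷ = -5 + 6·4 = 19; e = 20.1 − 19 = 1.1
Signs: + + − +
Runs: +×2, −×1, +×1 → 3

3 runs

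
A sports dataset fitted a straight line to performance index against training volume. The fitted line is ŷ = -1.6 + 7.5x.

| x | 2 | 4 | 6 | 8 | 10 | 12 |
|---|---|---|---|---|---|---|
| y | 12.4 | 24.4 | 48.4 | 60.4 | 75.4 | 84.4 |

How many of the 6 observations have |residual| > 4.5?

1

x=2: ŷ = -1.6 + 7.5·2 = 13.4; e = 12.4 − 13.4 = -1
x=4: ŷ = -1.6 + 7.5·4 = 28.4; e = 24.4 − 28.4 = -4
x=6: ŷ = -1.6 + 7.5·6 = 43.4; e = 48.4 − 43.4 = 5
x=8: ŷ = -1.6 + 7.5·8 = 58.4; e = 60.4 − 58.4 = 2
x=10: ŷ = -1.6 + 7.5·10 = 73.4; e = 75.4 − 73.4 = 2
x=12: ŷ = -1.6 + 7.5·12 = 88.4; e = 84.4 − 88.4 = -4
|e| > 4.5: x=6 (|e|=5) → 1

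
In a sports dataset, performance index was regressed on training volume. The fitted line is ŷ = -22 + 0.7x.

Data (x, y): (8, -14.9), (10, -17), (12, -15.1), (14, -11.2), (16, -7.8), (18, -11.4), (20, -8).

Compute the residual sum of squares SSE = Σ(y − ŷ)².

x=8: ŷ = -22 + 0.7·8 = -16.4; e = -14.9 − (-16.4) = 1.5
x=10: ŷ = -22 + 0.7·10 = -15; e = -17 − (-15) = -2
x=12: ŷ = -22 + 0.7·12 = -13.6; e = -15.1 − (-13.6) = -1.5
x=14: ŷ = -22 + 0.7·14 = -12.2; e = -11.2 − (-12.2) = 1
x=16: ŷ = -22 + 0.7·16 = -10.8; e = -7.8 − (-10.8) = 3
x=18: ŷ = -22 + 0.7·18 = -9.4; e = -11.4 − (-9.4) = -2
x=20: ŷ = -22 + 0.7·20 = -8; e = -8 − (-8) = 0
SSE = 2.25 + 4 + 2.25 + 1 + 9 + 4 + 0 = 22.5

SSE = 22.5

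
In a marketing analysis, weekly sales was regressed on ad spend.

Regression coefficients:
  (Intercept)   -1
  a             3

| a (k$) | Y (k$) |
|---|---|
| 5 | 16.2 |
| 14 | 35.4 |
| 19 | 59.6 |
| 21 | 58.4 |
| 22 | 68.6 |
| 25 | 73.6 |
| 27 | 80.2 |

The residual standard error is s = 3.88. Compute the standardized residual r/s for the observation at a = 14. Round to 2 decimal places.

ŷ = -1 + 3·14 = 41
r = 35.4 − 41 = -5.6
r/s = -5.6 / 3.88 = -1.44

-1.44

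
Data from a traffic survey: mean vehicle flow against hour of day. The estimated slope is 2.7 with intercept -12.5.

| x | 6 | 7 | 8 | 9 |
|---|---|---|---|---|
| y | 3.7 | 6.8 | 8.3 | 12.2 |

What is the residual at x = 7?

r = 0.4

ŷ = -12.5 + 2.7·7 = 6.4
r = 6.8 − 6.4 = 0.4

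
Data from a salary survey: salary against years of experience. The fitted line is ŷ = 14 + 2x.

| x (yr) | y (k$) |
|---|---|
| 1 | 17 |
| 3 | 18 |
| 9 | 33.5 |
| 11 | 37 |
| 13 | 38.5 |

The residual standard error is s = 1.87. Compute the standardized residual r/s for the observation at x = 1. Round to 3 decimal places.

0.535

ŷ = 14 + 2·1 = 16
r = 17 − 16 = 1
r/s = 1 / 1.87 = 0.535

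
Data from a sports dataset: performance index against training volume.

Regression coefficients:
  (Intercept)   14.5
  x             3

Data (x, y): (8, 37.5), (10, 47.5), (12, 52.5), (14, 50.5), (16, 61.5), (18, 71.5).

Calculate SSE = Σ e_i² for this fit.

x=8: ŷ = 14.5 + 3·8 = 38.5; e = 37.5 − 38.5 = -1
x=10: ŷ = 14.5 + 3·10 = 44.5; e = 47.5 − 44.5 = 3
x=12: ŷ = 14.5 + 3·12 = 50.5; e = 52.5 − 50.5 = 2
x=14: ŷ = 14.5 + 3·14 = 56.5; e = 50.5 − 56.5 = -6
x=16: ŷ = 14.5 + 3·16 = 62.5; e = 61.5 − 62.5 = -1
x=18: ŷ = 14.5 + 3·18 = 68.5; e = 71.5 − 68.5 = 3
SSE = 1 + 9 + 4 + 36 + 1 + 9 = 60

SSE = 60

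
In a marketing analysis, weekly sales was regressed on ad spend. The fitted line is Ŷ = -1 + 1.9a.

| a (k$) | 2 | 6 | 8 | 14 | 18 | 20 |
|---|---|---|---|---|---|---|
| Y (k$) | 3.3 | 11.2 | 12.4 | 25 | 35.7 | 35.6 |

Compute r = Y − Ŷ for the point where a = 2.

Ŷ = -1 + 1.9·2 = 2.8
r = 3.3 − 2.8 = 0.5

r = 0.5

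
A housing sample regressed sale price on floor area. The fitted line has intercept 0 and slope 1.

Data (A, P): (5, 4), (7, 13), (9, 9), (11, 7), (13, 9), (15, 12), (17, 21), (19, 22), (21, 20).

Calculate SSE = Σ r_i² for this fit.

SSE = 104

A=5: ŷ = 5 = 5; r = 4 − 5 = -1
A=7: ŷ = 7 = 7; r = 13 − 7 = 6
A=9: ŷ = 9 = 9; r = 9 − 9 = 0
A=11: ŷ = 11 = 11; r = 7 − 11 = -4
A=13: ŷ = 13 = 13; r = 9 − 13 = -4
A=15: ŷ = 15 = 15; r = 12 − 15 = -3
A=17: ŷ = 17 = 17; r = 21 − 17 = 4
A=19: ŷ = 19 = 19; r = 22 − 19 = 3
A=21: ŷ = 21 = 21; r = 20 − 21 = -1
SSE = 1 + 36 + 0 + 16 + 16 + 9 + 16 + 9 + 1 = 104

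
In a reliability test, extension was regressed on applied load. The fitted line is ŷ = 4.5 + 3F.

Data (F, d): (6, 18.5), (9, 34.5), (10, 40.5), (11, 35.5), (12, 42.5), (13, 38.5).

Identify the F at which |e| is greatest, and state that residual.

F = 10, e = 6

F=6: ŷ = 4.5 + 3·6 = 22.5; e = 18.5 − 22.5 = -4
F=9: ŷ = 4.5 + 3·9 = 31.5; e = 34.5 − 31.5 = 3
F=10: ŷ = 4.5 + 3·10 = 34.5; e = 40.5 − 34.5 = 6
F=11: ŷ = 4.5 + 3·11 = 37.5; e = 35.5 − 37.5 = -2
F=12: ŷ = 4.5 + 3·12 = 40.5; e = 42.5 − 40.5 = 2
F=13: ŷ = 4.5 + 3·13 = 43.5; e = 38.5 − 43.5 = -5
Largest |e| is 6 at F = 10, residual 6.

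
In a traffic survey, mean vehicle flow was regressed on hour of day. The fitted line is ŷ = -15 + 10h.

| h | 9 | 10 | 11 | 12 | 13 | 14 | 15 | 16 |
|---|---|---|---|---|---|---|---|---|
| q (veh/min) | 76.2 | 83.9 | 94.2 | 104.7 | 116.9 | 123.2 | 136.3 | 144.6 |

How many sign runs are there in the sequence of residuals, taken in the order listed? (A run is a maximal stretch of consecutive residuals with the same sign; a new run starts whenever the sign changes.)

h=9: ŷ = -15 + 10·9 = 75; e = 76.2 − 75 = 1.2
h=10: ŷ = -15 + 10·10 = 85; e = 83.9 − 85 = -1.1
h=11: ŷ = -15 + 10·11 = 95; e = 94.2 − 95 = -0.8
h=12: ŷ = -15 + 10·12 = 105; e = 104.7 − 105 = -0.3
h=13: ŷ = -15 + 10·13 = 115; e = 116.9 − 115 = 1.9
h=14: ŷ = -15 + 10·14 = 125; e = 123.2 − 125 = -1.8
h=15: ŷ = -15 + 10·15 = 135; e = 136.3 − 135 = 1.3
h=16: ŷ = -15 + 10·16 = 145; e = 144.6 − 145 = -0.4
Signs: + − − − + − + −
Runs: +×1, −×3, +×1, −×1, +×1, −×1 → 6

6 runs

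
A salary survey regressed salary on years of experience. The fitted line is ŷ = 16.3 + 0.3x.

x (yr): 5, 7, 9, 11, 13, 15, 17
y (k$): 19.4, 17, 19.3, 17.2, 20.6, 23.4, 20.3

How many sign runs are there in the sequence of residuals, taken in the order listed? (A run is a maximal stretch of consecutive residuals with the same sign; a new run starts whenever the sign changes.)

x=5: ŷ = 16.3 + 0.3·5 = 17.8; r = 19.4 − 17.8 = 1.6
x=7: ŷ = 16.3 + 0.3·7 = 18.4; r = 17 − 18.4 = -1.4
x=9: ŷ = 16.3 + 0.3·9 = 19; r = 19.3 − 19 = 0.3
x=11: ŷ = 16.3 + 0.3·11 = 19.6; r = 17.2 − 19.6 = -2.4
x=13: ŷ = 16.3 + 0.3·13 = 20.2; r = 20.6 − 20.2 = 0.4
x=15: ŷ = 16.3 + 0.3·15 = 20.8; r = 23.4 − 20.8 = 2.6
x=17: ŷ = 16.3 + 0.3·17 = 21.4; r = 20.3 − 21.4 = -1.1
Signs: + − + − + + −
Runs: +×1, −×1, +×1, −×1, +×2, −×1 → 6

6 runs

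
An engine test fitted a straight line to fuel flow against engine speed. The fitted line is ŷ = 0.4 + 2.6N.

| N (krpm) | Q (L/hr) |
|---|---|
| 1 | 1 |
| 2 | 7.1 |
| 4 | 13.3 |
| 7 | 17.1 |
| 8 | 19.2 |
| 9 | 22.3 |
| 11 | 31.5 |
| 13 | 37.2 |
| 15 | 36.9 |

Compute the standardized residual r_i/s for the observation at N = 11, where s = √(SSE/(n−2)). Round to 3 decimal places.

N=1: ŷ = 0.4 + 2.6·1 = 3; r = 1 − 3 = -2
N=2: ŷ = 0.4 + 2.6·2 = 5.6; r = 7.1 − 5.6 = 1.5
N=4: ŷ = 0.4 + 2.6·4 = 10.8; r = 13.3 − 10.8 = 2.5
N=7: ŷ = 0.4 + 2.6·7 = 18.6; r = 17.1 − 18.6 = -1.5
N=8: ŷ = 0.4 + 2.6·8 = 21.2; r = 19.2 − 21.2 = -2
N=9: ŷ = 0.4 + 2.6·9 = 23.8; r = 22.3 − 23.8 = -1.5
N=11: ŷ = 0.4 + 2.6·11 = 29; r = 31.5 − 29 = 2.5
N=13: ŷ = 0.4 + 2.6·13 = 34.2; r = 37.2 − 34.2 = 3
N=15: ŷ = 0.4 + 2.6·15 = 39.4; r = 36.9 − 39.4 = -2.5
SSE = 4 + 2.25 + 6.25 + 2.25 + 4 + 2.25 + 6.25 + 9 + 6.25 = 42.5
s = √(42.5/7) = 2.46403
r/s = 2.5 / 2.46403 = 1.015

1.015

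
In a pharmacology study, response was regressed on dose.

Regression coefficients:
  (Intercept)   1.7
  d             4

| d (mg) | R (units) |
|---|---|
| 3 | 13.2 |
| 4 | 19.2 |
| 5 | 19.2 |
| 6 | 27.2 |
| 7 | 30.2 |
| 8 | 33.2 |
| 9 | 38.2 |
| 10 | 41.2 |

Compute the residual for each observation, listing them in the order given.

-0.5, 1.5, -2.5, 1.5, 0.5, -0.5, 0.5, -0.5

d=3: ŷ = 1.7 + 4·3 = 13.7; e = 13.2 − 13.7 = -0.5
d=4: ŷ = 1.7 + 4·4 = 17.7; e = 19.2 − 17.7 = 1.5
d=5: ŷ = 1.7 + 4·5 = 21.7; e = 19.2 − 21.7 = -2.5
d=6: ŷ = 1.7 + 4·6 = 25.7; e = 27.2 − 25.7 = 1.5
d=7: ŷ = 1.7 + 4·7 = 29.7; e = 30.2 − 29.7 = 0.5
d=8: ŷ = 1.7 + 4·8 = 33.7; e = 33.2 − 33.7 = -0.5
d=9: ŷ = 1.7 + 4·9 = 37.7; e = 38.2 − 37.7 = 0.5
d=10: ŷ = 1.7 + 4·10 = 41.7; e = 41.2 − 41.7 = -0.5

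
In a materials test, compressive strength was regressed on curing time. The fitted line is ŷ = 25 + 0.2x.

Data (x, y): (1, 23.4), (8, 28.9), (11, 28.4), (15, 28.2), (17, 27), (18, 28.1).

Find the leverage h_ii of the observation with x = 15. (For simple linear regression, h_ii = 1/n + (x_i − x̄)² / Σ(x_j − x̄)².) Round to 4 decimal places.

h = 0.2203

x̄ = (1 + 8 + 11 + 15 + 17 + 18)/6 = 11.6667
Σ(x − x̄)² = 113.778 + 13.4444 + 0.444444 + 11.1111 + 28.4444 + 40.1111 = 207.333
h = 1/6 + (3.33333)²/207.333 = 0.166667 + 0.0535906 = 0.2203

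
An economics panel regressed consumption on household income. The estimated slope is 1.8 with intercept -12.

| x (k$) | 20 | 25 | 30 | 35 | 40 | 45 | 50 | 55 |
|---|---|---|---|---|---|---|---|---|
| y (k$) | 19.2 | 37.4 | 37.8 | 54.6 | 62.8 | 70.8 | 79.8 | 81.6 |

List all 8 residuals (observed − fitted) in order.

x=20: ŷ = -12 + 1.8·20 = 24; r = 19.2 − 24 = -4.8
x=25: ŷ = -12 + 1.8·25 = 33; r = 37.4 − 33 = 4.4
x=30: ŷ = -12 + 1.8·30 = 42; r = 37.8 − 42 = -4.2
x=35: ŷ = -12 + 1.8·35 = 51; r = 54.6 − 51 = 3.6
x=40: ŷ = -12 + 1.8·40 = 60; r = 62.8 − 60 = 2.8
x=45: ŷ = -12 + 1.8·45 = 69; r = 70.8 − 69 = 1.8
x=50: ŷ = -12 + 1.8·50 = 78; r = 79.8 − 78 = 1.8
x=55: ŷ = -12 + 1.8·55 = 87; r = 81.6 − 87 = -5.4

-4.8, 4.4, -4.2, 3.6, 2.8, 1.8, 1.8, -5.4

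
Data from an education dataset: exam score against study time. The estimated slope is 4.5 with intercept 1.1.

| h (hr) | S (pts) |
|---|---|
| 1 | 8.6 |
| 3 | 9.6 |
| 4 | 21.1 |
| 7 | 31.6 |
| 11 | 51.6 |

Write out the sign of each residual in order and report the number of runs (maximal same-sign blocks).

5 runs

h=1: Ŝ = 1.1 + 4.5·1 = 5.6; r = 8.6 − 5.6 = 3
h=3: Ŝ = 1.1 + 4.5·3 = 14.6; r = 9.6 − 14.6 = -5
h=4: Ŝ = 1.1 + 4.5·4 = 19.1; r = 21.1 − 19.1 = 2
h=7: Ŝ = 1.1 + 4.5·7 = 32.6; r = 31.6 − 32.6 = -1
h=11: Ŝ = 1.1 + 4.5·11 = 50.6; r = 51.6 − 50.6 = 1
Signs: + − + − +
Runs: +×1, −×1, +×1, −×1, +×1 → 5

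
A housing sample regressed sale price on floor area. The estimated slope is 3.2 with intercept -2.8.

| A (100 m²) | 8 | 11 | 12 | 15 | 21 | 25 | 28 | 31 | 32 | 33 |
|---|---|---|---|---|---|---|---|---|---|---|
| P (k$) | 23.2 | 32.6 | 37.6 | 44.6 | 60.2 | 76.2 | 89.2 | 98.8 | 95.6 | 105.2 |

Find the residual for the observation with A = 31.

r = 2.4

ŷ = -2.8 + 3.2·31 = 96.4
r = 98.8 − 96.4 = 2.4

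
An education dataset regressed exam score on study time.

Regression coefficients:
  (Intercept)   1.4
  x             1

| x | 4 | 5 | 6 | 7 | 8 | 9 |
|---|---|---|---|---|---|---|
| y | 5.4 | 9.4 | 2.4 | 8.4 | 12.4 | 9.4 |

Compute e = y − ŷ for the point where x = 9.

e = -1

ŷ = 1.4 + 9 = 10.4
e = 9.4 − 10.4 = -1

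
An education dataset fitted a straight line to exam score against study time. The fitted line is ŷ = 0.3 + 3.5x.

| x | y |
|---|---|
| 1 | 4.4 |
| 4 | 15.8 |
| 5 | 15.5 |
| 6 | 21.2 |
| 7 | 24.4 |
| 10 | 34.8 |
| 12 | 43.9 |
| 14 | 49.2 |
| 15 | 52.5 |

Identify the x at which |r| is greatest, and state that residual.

x = 5, r = -2.3

x=1: ŷ = 0.3 + 3.5·1 = 3.8; r = 4.4 − 3.8 = 0.6
x=4: ŷ = 0.3 + 3.5·4 = 14.3; r = 15.8 − 14.3 = 1.5
x=5: ŷ = 0.3 + 3.5·5 = 17.8; r = 15.5 − 17.8 = -2.3
x=6: ŷ = 0.3 + 3.5·6 = 21.3; r = 21.2 − 21.3 = -0.1
x=7: ŷ = 0.3 + 3.5·7 = 24.8; r = 24.4 − 24.8 = -0.4
x=10: ŷ = 0.3 + 3.5·10 = 35.3; r = 34.8 − 35.3 = -0.5
x=12: ŷ = 0.3 + 3.5·12 = 42.3; r = 43.9 − 42.3 = 1.6
x=14: ŷ = 0.3 + 3.5·14 = 49.3; r = 49.2 − 49.3 = -0.1
x=15: ŷ = 0.3 + 3.5·15 = 52.8; r = 52.5 − 52.8 = -0.3
Largest |r| is 2.3 at x = 5, residual -2.3.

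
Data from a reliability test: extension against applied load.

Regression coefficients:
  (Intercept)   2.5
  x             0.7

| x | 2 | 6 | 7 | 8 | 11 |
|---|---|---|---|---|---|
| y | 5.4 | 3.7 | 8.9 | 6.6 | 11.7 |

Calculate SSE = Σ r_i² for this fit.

x=2: ŷ = 2.5 + 0.7·2 = 3.9; r = 5.4 − 3.9 = 1.5
x=6: ŷ = 2.5 + 0.7·6 = 6.7; r = 3.7 − 6.7 = -3
x=7: ŷ = 2.5 + 0.7·7 = 7.4; r = 8.9 − 7.4 = 1.5
x=8: ŷ = 2.5 + 0.7·8 = 8.1; r = 6.6 − 8.1 = -1.5
x=11: ŷ = 2.5 + 0.7·11 = 10.2; r = 11.7 − 10.2 = 1.5
SSE = 2.25 + 9 + 2.25 + 2.25 + 2.25 = 18

SSE = 18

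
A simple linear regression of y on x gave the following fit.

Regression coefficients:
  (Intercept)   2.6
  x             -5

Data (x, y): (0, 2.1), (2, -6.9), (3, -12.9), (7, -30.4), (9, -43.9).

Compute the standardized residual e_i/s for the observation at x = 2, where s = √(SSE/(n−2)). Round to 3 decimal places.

x=0: ŷ = 2.6 − 5·0 = 2.6; e = 2.1 − 2.6 = -0.5
x=2: ŷ = 2.6 − 5·2 = -7.4; e = -6.9 − (-7.4) = 0.5
x=3: ŷ = 2.6 − 5·3 = -12.4; e = -12.9 − (-12.4) = -0.5
x=7: ŷ = 2.6 − 5·7 = -32.4; e = -30.4 − (-32.4) = 2
x=9: ŷ = 2.6 − 5·9 = -42.4; e = -43.9 − (-42.4) = -1.5
SSE = 0.25 + 0.25 + 0.25 + 4 + 2.25 = 7
s = √(7/3) = 1.52753
e/s = 0.5 / 1.52753 = 0.327

0.327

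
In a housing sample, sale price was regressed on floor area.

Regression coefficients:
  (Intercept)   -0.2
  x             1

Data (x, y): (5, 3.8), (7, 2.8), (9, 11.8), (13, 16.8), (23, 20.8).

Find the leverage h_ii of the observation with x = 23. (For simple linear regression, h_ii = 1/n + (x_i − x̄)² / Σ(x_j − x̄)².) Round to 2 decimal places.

x̄ = (5 + 7 + 9 + 13 + 23)/5 = 11.4
Σ(x − x̄)² = 40.96 + 19.36 + 5.76 + 2.56 + 134.56 = 203.2
h = 1/5 + (11.6)²/203.2 = 0.2 + 0.662205 = 0.86

h = 0.86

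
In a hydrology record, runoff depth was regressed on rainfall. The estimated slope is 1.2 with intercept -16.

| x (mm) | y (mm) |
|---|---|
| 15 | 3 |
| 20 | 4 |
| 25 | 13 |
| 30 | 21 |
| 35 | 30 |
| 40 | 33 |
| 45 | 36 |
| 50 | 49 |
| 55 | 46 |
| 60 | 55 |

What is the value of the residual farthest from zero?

r = 5

x=15: ŷ = -16 + 1.2·15 = 2; r = 3 − 2 = 1
x=20: ŷ = -16 + 1.2·20 = 8; r = 4 − 8 = -4
x=25: ŷ = -16 + 1.2·25 = 14; r = 13 − 14 = -1
x=30: ŷ = -16 + 1.2·30 = 20; r = 21 − 20 = 1
x=35: ŷ = -16 + 1.2·35 = 26; r = 30 − 26 = 4
x=40: ŷ = -16 + 1.2·40 = 32; r = 33 − 32 = 1
x=45: ŷ = -16 + 1.2·45 = 38; r = 36 − 38 = -2
x=50: ŷ = -16 + 1.2·50 = 44; r = 49 − 44 = 5
x=55: ŷ = -16 + 1.2·55 = 50; r = 46 − 50 = -4
x=60: ŷ = -16 + 1.2·60 = 56; r = 55 − 56 = -1
Largest |r| is 5 at x = 50, residual 5.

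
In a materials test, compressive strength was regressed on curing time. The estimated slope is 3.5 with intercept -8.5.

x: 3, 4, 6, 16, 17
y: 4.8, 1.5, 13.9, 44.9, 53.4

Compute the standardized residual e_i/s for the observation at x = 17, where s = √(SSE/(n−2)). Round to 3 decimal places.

0.672

x=3: ŷ = -8.5 + 3.5·3 = 2; e = 4.8 − 2 = 2.8
x=4: ŷ = -8.5 + 3.5·4 = 5.5; e = 1.5 − 5.5 = -4
x=6: ŷ = -8.5 + 3.5·6 = 12.5; e = 13.9 − 12.5 = 1.4
x=16: ŷ = -8.5 + 3.5·16 = 47.5; e = 44.9 − 47.5 = -2.6
x=17: ŷ = -8.5 + 3.5·17 = 51; e = 53.4 − 51 = 2.4
SSE = 7.84 + 16 + 1.96 + 6.76 + 5.76 = 38.32
s = √(38.32/3) = 3.57398
e/s = 2.4 / 3.57398 = 0.672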